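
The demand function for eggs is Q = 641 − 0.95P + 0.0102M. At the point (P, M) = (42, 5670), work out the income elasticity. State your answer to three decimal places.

At P = 42, M = 5670: Q = 658.934.
Holding P constant, ∂Q/∂M = 0.0102.
η_M = (∂Q/∂M)·(M/Q) = 0.0102 × (5670/658.934) = 0.088.

0.088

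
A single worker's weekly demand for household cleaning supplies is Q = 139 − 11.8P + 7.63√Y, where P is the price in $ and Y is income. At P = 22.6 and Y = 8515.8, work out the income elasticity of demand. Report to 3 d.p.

0.611

At P = 22.6, Y = 8515.8: Q = 576.425.
Holding P constant, ∂Q/∂Y = 7.63/(2√Y) = 0.0413411.
η_Y = (∂Q/∂Y)·(Y/Q) = 0.0413411 × (8515.8/576.425) = 0.611.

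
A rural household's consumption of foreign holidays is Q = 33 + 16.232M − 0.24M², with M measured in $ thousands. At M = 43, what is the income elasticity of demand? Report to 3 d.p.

At M = 43: Q = 287.2160.
dQ/dM = 16.232 − 0.48M = -4.40800.
η = (dQ/dM)·(M/Q) = -4.40800 × (43/287.2160) = -0.660.

-0.660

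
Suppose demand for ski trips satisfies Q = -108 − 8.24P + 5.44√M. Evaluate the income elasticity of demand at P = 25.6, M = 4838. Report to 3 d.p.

At P = 25.6, M = 4838: Q = 59.439.
Holding P constant, ∂Q/∂M = 5.44/(2√M) = 0.0391053.
η_M = (∂Q/∂M)·(M/Q) = 0.0391053 × (4838/59.439) = 3.183.

3.183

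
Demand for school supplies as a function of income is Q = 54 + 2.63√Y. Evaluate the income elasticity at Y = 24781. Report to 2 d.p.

At Y = 24781: Q = 468.014.
dQ/dY = 2.63/(2√Y) = 0.00835346 at this income.
η = (dQ/dY)·(Y/Q) = 0.00835346 × (24781/468.014) = 0.44.

0.44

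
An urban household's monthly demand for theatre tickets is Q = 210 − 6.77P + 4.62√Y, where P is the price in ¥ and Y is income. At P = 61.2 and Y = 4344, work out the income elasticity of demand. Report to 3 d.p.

1.520

At P = 61.2, Y = 4344: Q = 100.176.
Holding P constant, ∂Q/∂Y = 4.62/(2√Y) = 0.0350483.
η_Y = (∂Q/∂Y)·(Y/Q) = 0.0350483 × (4344/100.176) = 1.520.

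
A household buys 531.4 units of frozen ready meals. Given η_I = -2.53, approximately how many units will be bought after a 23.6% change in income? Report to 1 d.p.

%ΔQ ≈ η × %ΔI = -2.53 × 23.6% = -59.708%.
New Q ≈ 531.4 × (1 − 0.59708) = 214.1.

214.1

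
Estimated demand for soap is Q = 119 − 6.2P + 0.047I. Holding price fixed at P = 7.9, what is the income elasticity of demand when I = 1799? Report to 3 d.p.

At P = 7.9, I = 1799: Q = 154.573.
Holding P constant, ∂Q/∂I = 0.047.
η_I = (∂Q/∂I)·(I/Q) = 0.047 × (1799/154.573) = 0.547.

0.547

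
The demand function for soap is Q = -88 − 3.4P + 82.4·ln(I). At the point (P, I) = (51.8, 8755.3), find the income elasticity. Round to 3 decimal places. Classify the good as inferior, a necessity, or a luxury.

At P = 51.8, I = 8755.3: Q = 483.859.
Holding P constant, ∂Q/∂I = 82.4/I = 0.00941144.
η_I = (∂Q/∂I)·(I/Q) = 0.00941144 × (8755.3/483.859) = 0.170.
Since 0 < η < 1, this is a necessity.

0.170 (necessity)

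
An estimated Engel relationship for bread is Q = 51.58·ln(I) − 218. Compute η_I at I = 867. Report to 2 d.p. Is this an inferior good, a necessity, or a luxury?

0.39 (necessity)

At I = 867: Q = 130.941.
dQ/dI = 51.58/I = 0.0594925 at this income.
η = (dQ/dI)·(I/Q) = 0.0594925 × (867/130.941) = 0.39.
Since 0 < η < 1, the good is a necessity.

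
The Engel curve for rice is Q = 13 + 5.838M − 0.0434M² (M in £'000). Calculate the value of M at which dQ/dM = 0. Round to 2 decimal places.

67.26

dQ/dM = 5.838 − 0.0868M.
The good is inferior where dQ/dM < 0. Setting dQ/dM = 0 gives M = 5.838 / 0.0868 = 67.26.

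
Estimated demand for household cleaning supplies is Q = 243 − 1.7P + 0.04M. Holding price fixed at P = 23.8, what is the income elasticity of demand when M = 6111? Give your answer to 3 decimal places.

At P = 23.8, M = 6111: Q = 446.980.
Holding P constant, ∂Q/∂M = 0.04.
η_M = (∂Q/∂M)·(M/Q) = 0.04 × (6111/446.980) = 0.547.

0.547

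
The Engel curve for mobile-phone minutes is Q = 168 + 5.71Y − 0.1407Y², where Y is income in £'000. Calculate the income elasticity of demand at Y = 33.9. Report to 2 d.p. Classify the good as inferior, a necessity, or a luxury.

At Y = 33.9: Q = 199.8752.
dQ/dY = 5.71 − 0.2814Y = -3.82946.
η = (dQ/dY)·(Y/Q) = -3.82946 × (33.9/199.8752) = -0.65.
η < 0 ⇒ inferior good.

-0.65 (inferior good)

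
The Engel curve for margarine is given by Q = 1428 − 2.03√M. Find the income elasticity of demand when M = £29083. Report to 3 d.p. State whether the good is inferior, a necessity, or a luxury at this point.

-0.160 (inferior good)

At M = 29083: Q = 1081.809.
dQ/dM = -2.03/(2√M) = -0.00595177 at this income.
η = (dQ/dM)·(M/Q) = -0.00595177 × (29083/1081.809) = -0.160.
Since η < 0, the good is an inferior good.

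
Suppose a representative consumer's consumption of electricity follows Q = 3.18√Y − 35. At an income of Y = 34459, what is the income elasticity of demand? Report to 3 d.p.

0.532

At Y = 34459: Q = 555.308.
dQ/dY = 3.18/(2√Y) = 0.00856536 at this income.
η = (dQ/dY)·(Y/Q) = 0.00856536 × (34459/555.308) = 0.532.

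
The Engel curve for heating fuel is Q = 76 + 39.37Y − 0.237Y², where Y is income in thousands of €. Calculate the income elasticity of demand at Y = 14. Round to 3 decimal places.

0.789

At Y = 14: Q = 580.7280.
dQ/dY = 39.37 − 0.474Y = 32.73400.
η = (dQ/dY)·(Y/Q) = 32.73400 × (14/580.7280) = 0.789.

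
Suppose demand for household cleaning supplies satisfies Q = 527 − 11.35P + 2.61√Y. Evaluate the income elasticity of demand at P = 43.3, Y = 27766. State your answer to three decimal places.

0.462

At P = 43.3, Y = 27766: Q = 470.453.
Holding P constant, ∂Q/∂Y = 2.61/(2√Y) = 0.00783166.
η_Y = (∂Q/∂Y)·(Y/Q) = 0.00783166 × (27766/470.453) = 0.462.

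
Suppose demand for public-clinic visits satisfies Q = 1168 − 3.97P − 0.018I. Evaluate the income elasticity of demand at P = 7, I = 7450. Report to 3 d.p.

At P = 7, I = 7450: Q = 1006.110.
Holding P constant, ∂Q/∂I = −0.018.
η_I = (∂Q/∂I)·(I/Q) = -0.018 × (7450/1006.110) = -0.133.

-0.133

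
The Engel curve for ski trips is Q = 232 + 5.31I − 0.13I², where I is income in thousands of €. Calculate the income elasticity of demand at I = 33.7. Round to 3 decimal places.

-0.442

At I = 33.7: Q = 263.3073.
dQ/dI = 5.31 − 0.26I = -3.45200.
η = (dQ/dI)·(I/Q) = -3.45200 × (33.7/263.3073) = -0.442.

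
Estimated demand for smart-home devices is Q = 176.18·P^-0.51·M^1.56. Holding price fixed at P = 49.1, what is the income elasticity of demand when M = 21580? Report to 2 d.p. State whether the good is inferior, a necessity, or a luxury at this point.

For a multiplicative demand Q = A·P^α·M^β, the income elasticity is β everywhere.
Here β = 1.56, so η = 1.56.
Since η > 1, this is a luxury.

1.56 (luxury)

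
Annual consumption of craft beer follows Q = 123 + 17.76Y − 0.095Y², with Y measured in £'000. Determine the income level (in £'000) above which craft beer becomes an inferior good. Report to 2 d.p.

dQ/dY = 17.76 − 0.19Y.
The good is inferior where dQ/dY < 0. Setting dQ/dY = 0 gives Y = 17.76 / 0.19 = 93.47.

93.47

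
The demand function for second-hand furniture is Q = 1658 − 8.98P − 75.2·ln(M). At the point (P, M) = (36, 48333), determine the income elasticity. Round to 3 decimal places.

At P = 36, M = 48333: Q = 523.623.
Holding P constant, ∂Q/∂M = -75.2/M = -0.00155587.
η_M = (∂Q/∂M)·(M/Q) = -0.00155587 × (48333/523.623) = -0.144.

-0.144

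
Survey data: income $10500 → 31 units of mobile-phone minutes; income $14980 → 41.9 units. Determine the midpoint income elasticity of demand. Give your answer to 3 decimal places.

ΔQ = 41.9 − 31 = 10.9; midpoint Q̄ = (31 + 41.9)/2 = 36.45.
ΔI = 14980 − 10500 = 4480; midpoint Ī = (10500 + 14980)/2 = 12740.
η = (ΔQ/Q̄) ÷ (ΔI/Ī) = (10.9/36.45) ÷ (4480/12740) = 0.850.

0.850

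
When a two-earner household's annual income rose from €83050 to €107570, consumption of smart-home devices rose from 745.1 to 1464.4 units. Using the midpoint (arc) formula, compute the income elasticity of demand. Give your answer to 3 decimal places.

2.531

ΔQ = 1464.4 − 745.1 = 719.3; midpoint Q̄ = (745.1 + 1464.4)/2 = 1104.75.
ΔI = 107570 − 83050 = 24520; midpoint Ī = (83050 + 107570)/2 = 95310.
η = (ΔQ/Q̄) ÷ (ΔI/Ī) = (719.3/1104.75) ÷ (24520/95310) = 2.531.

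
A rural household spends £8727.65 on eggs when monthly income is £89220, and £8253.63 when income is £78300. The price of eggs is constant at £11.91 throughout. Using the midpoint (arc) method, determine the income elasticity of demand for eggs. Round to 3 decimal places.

With a constant price, Q₁ = 8727.65/11.91 = 732.800 and Q₂ = 8253.63/11.91 = 693.000 (equivalently, work directly with expenditure since P cancels).
Midpoint %ΔQ = (8253.63 − 8727.65)/8490.64 = -0.05583; midpoint %ΔI = (78300 − 89220)/83760 = -0.13037.
η = -0.05583 / -0.13037 = 0.428.

0.428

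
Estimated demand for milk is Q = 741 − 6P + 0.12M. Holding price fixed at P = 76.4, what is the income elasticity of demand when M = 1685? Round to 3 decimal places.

At P = 76.4, M = 1685: Q = 484.800.
Holding P constant, ∂Q/∂M = 0.12.
η_M = (∂Q/∂M)·(M/Q) = 0.12 × (1685/484.800) = 0.417.

0.417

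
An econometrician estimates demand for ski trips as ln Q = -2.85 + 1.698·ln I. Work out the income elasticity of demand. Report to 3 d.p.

1.698

In a log-linear demand, the coefficient on ln I is the income elasticity.
So η = 1.698.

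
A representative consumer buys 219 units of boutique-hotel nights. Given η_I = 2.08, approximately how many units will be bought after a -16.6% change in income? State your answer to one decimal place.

143.4

%ΔQ ≈ η × %ΔI = 2.08 × (-16.6%) = -34.528%.
New Q ≈ 219 × (1 − 0.34528) = 143.4.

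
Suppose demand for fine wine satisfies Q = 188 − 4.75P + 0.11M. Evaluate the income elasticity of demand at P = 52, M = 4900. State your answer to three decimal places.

At P = 52, M = 4900: Q = 480.000.
Holding P constant, ∂Q/∂M = 0.11.
η_M = (∂Q/∂M)·(M/Q) = 0.11 × (4900/480.000) = 1.123.

1.123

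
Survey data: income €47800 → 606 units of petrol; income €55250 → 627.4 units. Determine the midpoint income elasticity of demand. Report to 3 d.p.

0.240

ΔQ = 627.4 − 606 = 21.4; midpoint Q̄ = (606 + 627.4)/2 = 616.7.
ΔI = 55250 − 47800 = 7450; midpoint Ī = (47800 + 55250)/2 = 51525.
η = (ΔQ/Q̄) ÷ (ΔI/Ī) = (21.4/616.7) ÷ (7450/51525) = 0.240.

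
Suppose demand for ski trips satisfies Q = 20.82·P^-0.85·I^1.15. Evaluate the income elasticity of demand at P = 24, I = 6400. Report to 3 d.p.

For a multiplicative demand Q = A·P^α·I^β, the income elasticity is β everywhere.
Here β = 1.15, so η = 1.150.

1.150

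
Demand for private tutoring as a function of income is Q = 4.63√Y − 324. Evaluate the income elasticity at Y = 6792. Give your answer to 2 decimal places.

3.31

At Y = 6792: Q = 57.575.
dQ/dY = 4.63/(2√Y) = 0.02809 at this income.
η = (dQ/dY)·(Y/Q) = 0.02809 × (6792/57.575) = 3.31.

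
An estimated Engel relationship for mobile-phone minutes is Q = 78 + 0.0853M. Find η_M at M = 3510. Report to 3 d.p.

At M = 3510: Q = 377.403.
dQ/dM = 0.0853.
η = (dQ/dM)·(M/Q) = 0.0853 × (3510/377.403) = 0.793.

0.793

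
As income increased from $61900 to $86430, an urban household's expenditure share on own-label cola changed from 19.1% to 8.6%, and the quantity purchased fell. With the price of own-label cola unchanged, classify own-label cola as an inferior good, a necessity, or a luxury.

inferior good

Quantity demanded falls as income rises, so η < 0.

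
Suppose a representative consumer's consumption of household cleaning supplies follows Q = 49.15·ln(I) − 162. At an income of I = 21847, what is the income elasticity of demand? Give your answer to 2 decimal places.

0.15

At I = 21847: Q = 329.098.
dQ/dI = 49.15/I = 0.00224974 at this income.
η = (dQ/dI)·(I/Q) = 0.00224974 × (21847/329.098) = 0.15.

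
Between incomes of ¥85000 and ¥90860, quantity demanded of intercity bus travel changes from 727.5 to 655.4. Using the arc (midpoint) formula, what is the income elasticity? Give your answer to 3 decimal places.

ΔQ = 655.4 − 727.5 = -72.1; midpoint Q̄ = (727.5 + 655.4)/2 = 691.45.
ΔI = 90860 − 85000 = 5860; midpoint Ī = (85000 + 90860)/2 = 87930.
η = (ΔQ/Q̄) ÷ (ΔI/Ī) = (-72.1/691.45) ÷ (5860/87930) = -1.565.

-1.565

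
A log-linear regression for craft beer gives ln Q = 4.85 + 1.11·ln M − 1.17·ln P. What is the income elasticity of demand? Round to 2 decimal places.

1.11

In a log-linear demand, the coefficient on ln M is the income elasticity.
So η = 1.11.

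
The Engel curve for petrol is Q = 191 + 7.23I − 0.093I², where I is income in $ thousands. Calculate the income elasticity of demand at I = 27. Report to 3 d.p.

0.187

At I = 27: Q = 318.4130.
dQ/dI = 7.23 − 0.186I = 2.20800.
η = (dQ/dI)·(I/Q) = 2.20800 × (27/318.4130) = 0.187.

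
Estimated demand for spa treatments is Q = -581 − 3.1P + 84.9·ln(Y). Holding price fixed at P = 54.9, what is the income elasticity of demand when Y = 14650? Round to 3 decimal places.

1.344

At P = 54.9, Y = 14650: Q = 63.187.
Holding P constant, ∂Q/∂Y = 84.9/Y = 0.00579522.
η_Y = (∂Q/∂Y)·(Y/Q) = 0.00579522 × (14650/63.187) = 1.344.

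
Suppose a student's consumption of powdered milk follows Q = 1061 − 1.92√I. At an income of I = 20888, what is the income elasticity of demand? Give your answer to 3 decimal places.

At I = 20888: Q = 783.509.
dQ/dI = -1.92/(2√I) = -0.00664237 at this income.
η = (dQ/dI)·(I/Q) = -0.00664237 × (20888/783.509) = -0.177.

-0.177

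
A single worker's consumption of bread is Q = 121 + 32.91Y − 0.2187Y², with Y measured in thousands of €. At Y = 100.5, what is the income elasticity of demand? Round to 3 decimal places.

At Y = 100.5: Q = 1219.5303.
dQ/dY = 32.91 − 0.4374Y = -11.04870.
η = (dQ/dY)·(Y/Q) = -11.04870 × (100.5/1219.5303) = -0.911.

-0.911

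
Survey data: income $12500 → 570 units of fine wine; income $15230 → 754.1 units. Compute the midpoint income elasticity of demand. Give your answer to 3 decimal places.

1.412

ΔQ = 754.1 − 570 = 184.1; midpoint Q̄ = (570 + 754.1)/2 = 662.05.
ΔI = 15230 − 12500 = 2730; midpoint Ī = (12500 + 15230)/2 = 13865.
η = (ΔQ/Q̄) ÷ (ΔI/Ī) = (184.1/662.05) ÷ (2730/13865) = 1.412.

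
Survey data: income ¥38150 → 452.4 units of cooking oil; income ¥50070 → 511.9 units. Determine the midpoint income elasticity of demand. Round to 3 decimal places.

ΔQ = 511.9 − 452.4 = 59.5; midpoint Q̄ = (452.4 + 511.9)/2 = 482.15.
ΔI = 50070 − 38150 = 11920; midpoint Ī = (38150 + 50070)/2 = 44110.
η = (ΔQ/Q̄) ÷ (ΔI/Ī) = (59.5/482.15) ÷ (11920/44110) = 0.457.

0.457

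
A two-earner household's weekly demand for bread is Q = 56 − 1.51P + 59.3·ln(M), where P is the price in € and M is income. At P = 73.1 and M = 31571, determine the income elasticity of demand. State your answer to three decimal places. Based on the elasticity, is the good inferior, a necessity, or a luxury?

At P = 73.1, M = 31571: Q = 559.967.
Holding P constant, ∂Q/∂M = 59.3/M = 0.00187831.
η_M = (∂Q/∂M)·(M/Q) = 0.00187831 × (31571/559.967) = 0.106.
Since 0 < η < 1, this is a necessity.

0.106 (necessity)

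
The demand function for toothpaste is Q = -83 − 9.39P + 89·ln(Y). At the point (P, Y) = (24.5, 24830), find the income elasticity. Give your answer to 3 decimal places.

0.151

At P = 24.5, Y = 24830: Q = 587.608.
Holding P constant, ∂Q/∂Y = 89/Y = 0.00358437.
η_Y = (∂Q/∂Y)·(Y/Q) = 0.00358437 × (24830/587.608) = 0.151.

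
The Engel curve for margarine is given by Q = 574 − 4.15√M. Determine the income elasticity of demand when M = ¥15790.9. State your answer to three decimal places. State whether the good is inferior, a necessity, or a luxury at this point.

-4.966 (inferior good)

At M = 15790.9: Q = 52.503.
dQ/dM = -4.15/(2√M) = -0.0165126 at this income.
η = (dQ/dM)·(M/Q) = -0.0165126 × (15790.9/52.503) = -4.966.
Since η < 0, the good is an inferior good.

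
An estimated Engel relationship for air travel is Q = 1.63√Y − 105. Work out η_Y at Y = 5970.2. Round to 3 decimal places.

3.007

At Y = 5970.2: Q = 20.945.
dQ/dY = 1.63/(2√Y) = 0.0105478 at this income.
η = (dQ/dY)·(Y/Q) = 0.0105478 × (5970.2/20.945) = 3.007.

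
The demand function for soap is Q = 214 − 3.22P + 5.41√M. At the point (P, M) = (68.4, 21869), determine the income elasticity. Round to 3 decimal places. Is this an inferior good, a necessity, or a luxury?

0.504 (necessity)

At P = 68.4, M = 21869: Q = 793.792.
Holding P constant, ∂Q/∂M = 5.41/(2√M) = 0.0182916.
η_M = (∂Q/∂M)·(M/Q) = 0.0182916 × (21869/793.792) = 0.504.
Since 0 < η < 1, this is a necessity.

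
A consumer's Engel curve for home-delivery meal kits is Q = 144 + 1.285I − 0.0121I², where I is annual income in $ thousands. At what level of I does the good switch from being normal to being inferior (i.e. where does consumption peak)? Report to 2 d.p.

53.10

dQ/dI = 1.285 − 0.0242I.
The good is inferior where dQ/dI < 0. Setting dQ/dI = 0 gives I = 1.285 / 0.0242 = 53.10.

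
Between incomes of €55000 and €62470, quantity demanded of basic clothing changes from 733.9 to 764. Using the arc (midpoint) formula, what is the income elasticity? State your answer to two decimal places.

0.32

ΔQ = 764 − 733.9 = 30.1; midpoint Q̄ = (733.9 + 764)/2 = 748.95.
ΔI = 62470 − 55000 = 7470; midpoint Ī = (55000 + 62470)/2 = 58735.
η = (ΔQ/Q̄) ÷ (ΔI/Ī) = (30.1/748.95) ÷ (7470/58735) = 0.32.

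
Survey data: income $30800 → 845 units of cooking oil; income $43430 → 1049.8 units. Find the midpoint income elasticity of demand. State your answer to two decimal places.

0.64

ΔQ = 1049.8 − 845 = 204.8; midpoint Q̄ = (845 + 1049.8)/2 = 947.4.
ΔI = 43430 − 30800 = 12630; midpoint Ī = (30800 + 43430)/2 = 37115.
η = (ΔQ/Q̄) ÷ (ΔI/Ī) = (204.8/947.4) ÷ (12630/37115) = 0.64.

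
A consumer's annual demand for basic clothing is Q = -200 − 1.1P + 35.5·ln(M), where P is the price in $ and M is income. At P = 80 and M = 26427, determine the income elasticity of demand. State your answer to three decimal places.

At P = 80, M = 26427: Q = 73.466.
Holding P constant, ∂Q/∂M = 35.5/M = 0.00134332.
η_M = (∂Q/∂M)·(M/Q) = 0.00134332 × (26427/73.466) = 0.483.

0.483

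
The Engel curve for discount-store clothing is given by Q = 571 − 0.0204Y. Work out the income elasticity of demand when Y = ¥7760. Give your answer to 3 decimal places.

-0.384

At Y = 7760: Q = 412.696.
dQ/dY = −0.0204.
η = (dQ/dY)·(Y/Q) = -0.0204 × (7760/412.696) = -0.384.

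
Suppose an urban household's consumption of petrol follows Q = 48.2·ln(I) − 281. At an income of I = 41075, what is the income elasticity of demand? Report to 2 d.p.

0.21

At I = 41075: Q = 231.036.
dQ/dI = 48.2/I = 0.00117346 at this income.
η = (dQ/dI)·(I/Q) = 0.00117346 × (41075/231.036) = 0.21.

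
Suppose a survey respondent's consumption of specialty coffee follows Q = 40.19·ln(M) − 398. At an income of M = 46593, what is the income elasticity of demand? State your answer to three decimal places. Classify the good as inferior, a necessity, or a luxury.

At M = 46593: Q = 34.011.
dQ/dM = 40.19/M = 0.000862576 at this income.
η = (dQ/dM)·(M/Q) = 0.000862576 × (46593/34.011) = 1.182.
Since η > 1, the good is a luxury.

1.182 (luxury)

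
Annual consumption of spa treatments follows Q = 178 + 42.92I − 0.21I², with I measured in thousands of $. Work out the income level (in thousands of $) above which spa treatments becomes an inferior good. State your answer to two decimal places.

dQ/dI = 42.92 − 0.42I.
The good is inferior where dQ/dI < 0. Setting dQ/dI = 0 gives I = 42.92 / 0.42 = 102.19.

102.19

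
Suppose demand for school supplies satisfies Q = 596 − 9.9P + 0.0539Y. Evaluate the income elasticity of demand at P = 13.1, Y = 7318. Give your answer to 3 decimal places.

At P = 13.1, Y = 7318: Q = 860.750.
Holding P constant, ∂Q/∂Y = 0.0539.
η_Y = (∂Q/∂Y)·(Y/Q) = 0.0539 × (7318/860.750) = 0.458.

0.458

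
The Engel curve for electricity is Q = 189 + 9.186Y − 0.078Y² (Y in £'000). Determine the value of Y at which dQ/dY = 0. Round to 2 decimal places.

dQ/dY = 9.186 − 0.156Y.
The good is inferior where dQ/dY < 0. Setting dQ/dY = 0 gives Y = 9.186 / 0.156 = 58.88.

58.88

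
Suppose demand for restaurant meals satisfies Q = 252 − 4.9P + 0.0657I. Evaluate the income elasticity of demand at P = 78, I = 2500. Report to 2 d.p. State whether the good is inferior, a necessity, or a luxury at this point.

4.82 (luxury)

At P = 78, I = 2500: Q = 34.050.
Holding P constant, ∂Q/∂I = 0.0657.
η_I = (∂Q/∂I)·(I/Q) = 0.0657 × (2500/34.050) = 4.82.
Since η > 1, this is a luxury.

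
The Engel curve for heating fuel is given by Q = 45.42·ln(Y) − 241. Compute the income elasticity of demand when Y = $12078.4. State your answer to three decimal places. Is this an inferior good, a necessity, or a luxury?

At Y = 12078.4: Q = 185.910.
dQ/dY = 45.42/Y = 0.00376043 at this income.
η = (dQ/dY)·(Y/Q) = 0.00376043 × (12078.4/185.910) = 0.244.
Since 0 < η < 1, the good is a necessity.

0.244 (necessity)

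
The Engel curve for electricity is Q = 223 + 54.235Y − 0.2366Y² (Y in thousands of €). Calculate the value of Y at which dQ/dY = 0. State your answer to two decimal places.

114.61

dQ/dY = 54.235 − 0.4732Y.
The good is inferior where dQ/dY < 0. Setting dQ/dY = 0 gives Y = 54.235 / 0.4732 = 114.61.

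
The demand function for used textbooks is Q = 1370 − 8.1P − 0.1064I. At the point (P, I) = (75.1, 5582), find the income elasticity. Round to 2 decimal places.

-3.54

At P = 75.1, I = 5582: Q = 167.765.
Holding P constant, ∂Q/∂I = −0.1064.
η_I = (∂Q/∂I)·(I/Q) = -0.1064 × (5582/167.765) = -3.54.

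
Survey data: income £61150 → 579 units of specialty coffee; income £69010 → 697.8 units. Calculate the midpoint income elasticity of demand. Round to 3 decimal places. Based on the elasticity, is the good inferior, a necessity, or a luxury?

ΔQ = 697.8 − 579 = 118.8; midpoint Q̄ = (579 + 697.8)/2 = 638.4.
ΔI = 69010 − 61150 = 7860; midpoint Ī = (61150 + 69010)/2 = 65080.
η = (ΔQ/Q̄) ÷ (ΔI/Ī) = (118.8/638.4) ÷ (7860/65080) = 1.541.
η > 1 ⇒ luxury.

1.541 (luxury)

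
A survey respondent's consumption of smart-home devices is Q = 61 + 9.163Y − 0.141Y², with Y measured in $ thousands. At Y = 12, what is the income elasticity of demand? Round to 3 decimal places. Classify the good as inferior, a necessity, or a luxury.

0.460 (necessity)

At Y = 12: Q = 150.6520.
dQ/dY = 9.163 − 0.282Y = 5.77900.
η = (dQ/dY)·(Y/Q) = 5.77900 × (12/150.6520) = 0.460.
0 < η < 1 ⇒ necessity.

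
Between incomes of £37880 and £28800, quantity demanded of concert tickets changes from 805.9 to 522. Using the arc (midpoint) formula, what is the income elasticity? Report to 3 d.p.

ΔQ = 522 − 805.9 = -283.9; midpoint Q̄ = (805.9 + 522)/2 = 663.95.
ΔI = 28800 − 37880 = -9080; midpoint Ī = (37880 + 28800)/2 = 33340.
η = (ΔQ/Q̄) ÷ (ΔI/Ī) = (-283.9/663.95) ÷ (-9080/33340) = 1.570.

1.570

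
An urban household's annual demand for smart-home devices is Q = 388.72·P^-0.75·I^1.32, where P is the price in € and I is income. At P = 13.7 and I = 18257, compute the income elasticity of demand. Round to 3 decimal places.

For a multiplicative demand Q = A·P^α·I^β, the income elasticity is β everywhere.
Here β = 1.32, so η = 1.320.

1.320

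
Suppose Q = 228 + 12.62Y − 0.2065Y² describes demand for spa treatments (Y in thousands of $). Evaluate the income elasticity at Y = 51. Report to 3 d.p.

-1.287

At Y = 51: Q = 334.5135.
dQ/dY = 12.62 − 0.413Y = -8.44300.
η = (dQ/dY)·(Y/Q) = -8.44300 × (51/334.5135) = -1.287.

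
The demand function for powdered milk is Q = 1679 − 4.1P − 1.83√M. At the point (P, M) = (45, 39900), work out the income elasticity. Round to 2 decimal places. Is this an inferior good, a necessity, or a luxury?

At P = 45, M = 39900: Q = 1128.958.
Holding P constant, ∂Q/∂M = -1.83/(2√M) = -0.00458073.
η_M = (∂Q/∂M)·(M/Q) = -0.00458073 × (39900/1128.958) = -0.16.
Since η < 0, this is an inferior good.

-0.16 (inferior good)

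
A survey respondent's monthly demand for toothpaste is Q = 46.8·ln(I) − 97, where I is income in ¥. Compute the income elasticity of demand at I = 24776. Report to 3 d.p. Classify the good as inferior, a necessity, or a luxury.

At I = 24776: Q = 376.505.
dQ/dI = 46.8/I = 0.00188892 at this income.
η = (dQ/dI)·(I/Q) = 0.00188892 × (24776/376.505) = 0.124.
Since 0 < η < 1, the good is a necessity.

0.124 (necessity)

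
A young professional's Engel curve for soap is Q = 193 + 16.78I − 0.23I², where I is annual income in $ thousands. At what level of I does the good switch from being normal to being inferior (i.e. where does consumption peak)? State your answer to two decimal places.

dQ/dI = 16.78 − 0.46I.
The good is inferior where dQ/dI < 0. Setting dQ/dI = 0 gives I = 16.78 / 0.46 = 36.48.

36.48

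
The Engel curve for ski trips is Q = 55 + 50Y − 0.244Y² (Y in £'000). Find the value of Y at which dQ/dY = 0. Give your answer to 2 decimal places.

102.46

dQ/dY = 50 − 0.488Y.
The good is inferior where dQ/dY < 0. Setting dQ/dY = 0 gives Y = 50 / 0.488 = 102.46.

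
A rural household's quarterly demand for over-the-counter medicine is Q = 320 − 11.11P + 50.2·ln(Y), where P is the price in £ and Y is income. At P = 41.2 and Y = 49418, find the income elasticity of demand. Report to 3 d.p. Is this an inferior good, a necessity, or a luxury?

At P = 41.2, Y = 49418: Q = 404.833.
Holding P constant, ∂Q/∂Y = 50.2/Y = 0.00101582.
η_Y = (∂Q/∂Y)·(Y/Q) = 0.00101582 × (49418/404.833) = 0.124.
Since 0 < η < 1, this is a necessity.

0.124 (necessity)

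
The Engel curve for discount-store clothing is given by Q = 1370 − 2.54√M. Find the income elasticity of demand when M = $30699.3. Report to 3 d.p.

-0.241

At M = 30699.3: Q = 924.961.
dQ/dM = -2.54/(2√M) = -0.00724836 at this income.
η = (dQ/dM)·(M/Q) = -0.00724836 × (30699.3/924.961) = -0.241.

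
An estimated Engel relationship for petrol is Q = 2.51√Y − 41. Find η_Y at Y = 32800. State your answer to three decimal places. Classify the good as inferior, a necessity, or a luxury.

0.550 (necessity)

At Y = 32800: Q = 413.580.
dQ/dY = 2.51/(2√Y) = 0.00692958 at this income.
η = (dQ/dY)·(Y/Q) = 0.00692958 × (32800/413.580) = 0.550.
Since 0 < η < 1, the good is a necessity.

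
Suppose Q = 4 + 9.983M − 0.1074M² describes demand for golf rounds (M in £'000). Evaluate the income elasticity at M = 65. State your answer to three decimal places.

-1.299

At M = 65: Q = 199.1300.
dQ/dM = 9.983 − 0.2148M = -3.97900.
η = (dQ/dM)·(M/Q) = -3.97900 × (65/199.1300) = -1.299.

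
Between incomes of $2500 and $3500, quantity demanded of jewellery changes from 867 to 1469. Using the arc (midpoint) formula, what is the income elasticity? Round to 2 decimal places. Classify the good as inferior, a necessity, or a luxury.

1.55 (luxury)

ΔQ = 1469 − 867 = 602; midpoint Q̄ = (867 + 1469)/2 = 1168.
ΔI = 3500 − 2500 = 1000; midpoint Ī = (2500 + 3500)/2 = 3000.
η = (ΔQ/Q̄) ÷ (ΔI/Ī) = (602/1168) ÷ (1000/3000) = 1.55.
η > 1 ⇒ luxury.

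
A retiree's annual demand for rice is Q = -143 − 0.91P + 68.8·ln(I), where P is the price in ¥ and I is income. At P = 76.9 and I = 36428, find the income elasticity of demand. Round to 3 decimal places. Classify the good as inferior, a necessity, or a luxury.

At P = 76.9, I = 36428: Q = 509.634.
Holding P constant, ∂Q/∂I = 68.8/I = 0.00188866.
η_I = (∂Q/∂I)·(I/Q) = 0.00188866 × (36428/509.634) = 0.135.
Since 0 < η < 1, this is a necessity.

0.135 (necessity)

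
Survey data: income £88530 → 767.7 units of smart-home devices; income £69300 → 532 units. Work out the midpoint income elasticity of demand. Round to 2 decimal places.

1.49

ΔQ = 532 − 767.7 = -235.7; midpoint Q̄ = (767.7 + 532)/2 = 649.85.
ΔI = 69300 − 88530 = -19230; midpoint Ī = (88530 + 69300)/2 = 78915.
η = (ΔQ/Q̄) ÷ (ΔI/Ī) = (-235.7/649.85) ÷ (-19230/78915) = 1.49.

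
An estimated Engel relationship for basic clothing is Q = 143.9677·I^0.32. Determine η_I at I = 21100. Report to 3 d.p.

0.320

For Q = A·I^β the income elasticity is constant and equal to β.
Here β = 0.32, so η = 0.320.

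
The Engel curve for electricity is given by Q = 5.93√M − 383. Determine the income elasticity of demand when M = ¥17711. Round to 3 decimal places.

0.971

At M = 17711: Q = 406.180.
dQ/dM = 5.93/(2√M) = 0.0222794 at this income.
η = (dQ/dM)·(M/Q) = 0.0222794 × (17711/406.180) = 0.971.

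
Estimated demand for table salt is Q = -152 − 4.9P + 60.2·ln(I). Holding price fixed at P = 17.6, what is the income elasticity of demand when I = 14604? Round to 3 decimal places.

0.178

At P = 17.6, I = 14604: Q = 339.021.
Holding P constant, ∂Q/∂I = 60.2/I = 0.00412216.
η_I = (∂Q/∂I)·(I/Q) = 0.00412216 × (14604/339.021) = 0.178.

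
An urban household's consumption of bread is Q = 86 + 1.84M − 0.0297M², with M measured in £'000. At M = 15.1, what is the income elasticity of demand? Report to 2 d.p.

0.13

At M = 15.1: Q = 107.0121.
dQ/dM = 1.84 − 0.0594M = 0.94306.
η = (dQ/dM)·(M/Q) = 0.94306 × (15.1/107.0121) = 0.13.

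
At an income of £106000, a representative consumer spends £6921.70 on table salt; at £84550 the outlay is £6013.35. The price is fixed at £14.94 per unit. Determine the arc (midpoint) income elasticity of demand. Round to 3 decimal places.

With a constant price, Q₁ = 6921.70/14.94 = 463.300 and Q₂ = 6013.35/14.94 = 402.500 (equivalently, work directly with expenditure since P cancels).
Midpoint %ΔQ = (6013.35 − 6921.70)/6467.53 = -0.14045; midpoint %ΔI = (84550 − 106000)/95275 = -0.22514.
η = -0.14045 / -0.22514 = 0.624.

0.624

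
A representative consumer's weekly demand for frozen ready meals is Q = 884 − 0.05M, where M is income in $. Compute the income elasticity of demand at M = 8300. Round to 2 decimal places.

-0.88

At M = 8300: Q = 469.000.
dQ/dM = −0.05.
η = (dQ/dM)·(M/Q) = -0.05 × (8300/469.000) = -0.88.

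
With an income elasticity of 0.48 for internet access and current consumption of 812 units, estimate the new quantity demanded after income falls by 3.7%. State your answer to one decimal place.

%ΔQ ≈ η × %ΔI = 0.48 × (-3.7%) = -1.776%.
New Q ≈ 812 × (1 − 0.01776) = 797.6.

797.6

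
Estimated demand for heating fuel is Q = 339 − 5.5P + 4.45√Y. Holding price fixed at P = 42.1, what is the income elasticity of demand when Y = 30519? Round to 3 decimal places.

0.439

At P = 42.1, Y = 30519: Q = 884.851.
Holding P constant, ∂Q/∂Y = 4.45/(2√Y) = 0.0127363.
η_Y = (∂Q/∂Y)·(Y/Q) = 0.0127363 × (30519/884.851) = 0.439.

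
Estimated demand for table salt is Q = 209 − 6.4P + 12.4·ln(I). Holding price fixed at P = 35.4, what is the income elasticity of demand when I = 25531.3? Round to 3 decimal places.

0.115

At P = 35.4, I = 25531.3: Q = 108.271.
Holding P constant, ∂Q/∂I = 12.4/I = 0.000485678.
η_I = (∂Q/∂I)·(I/Q) = 0.000485678 × (25531.3/108.271) = 0.115.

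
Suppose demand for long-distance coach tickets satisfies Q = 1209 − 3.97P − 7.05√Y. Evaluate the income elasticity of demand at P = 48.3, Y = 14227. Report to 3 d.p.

-2.384

At P = 48.3, Y = 14227: Q = 176.346.
Holding P constant, ∂Q/∂Y = -7.05/(2√Y) = -0.0295531.
η_Y = (∂Q/∂Y)·(Y/Q) = -0.0295531 × (14227/176.346) = -2.384.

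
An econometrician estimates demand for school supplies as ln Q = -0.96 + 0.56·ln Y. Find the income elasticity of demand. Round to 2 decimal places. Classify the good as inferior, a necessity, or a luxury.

0.56 (necessity)

In a log-linear demand, the coefficient on ln Y is the income elasticity.
So η = 0.56.
0 < η < 1 ⇒ necessity.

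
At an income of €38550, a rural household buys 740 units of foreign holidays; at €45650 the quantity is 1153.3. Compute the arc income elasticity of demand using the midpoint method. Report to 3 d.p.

2.589

ΔQ = 1153.3 − 740 = 413.3; midpoint Q̄ = (740 + 1153.3)/2 = 946.65.
ΔI = 45650 − 38550 = 7100; midpoint Ī = (38550 + 45650)/2 = 42100.
η = (ΔQ/Q̄) ÷ (ΔI/Ī) = (413.3/946.65) ÷ (7100/42100) = 2.589.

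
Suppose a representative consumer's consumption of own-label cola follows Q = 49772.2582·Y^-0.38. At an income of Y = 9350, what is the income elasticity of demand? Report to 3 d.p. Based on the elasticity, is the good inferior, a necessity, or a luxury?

For Q = A·Y^β the income elasticity is constant and equal to β.
Here β = -0.38, so η = -0.380.
Since η < 0, the good is an inferior good.

-0.380 (inferior good)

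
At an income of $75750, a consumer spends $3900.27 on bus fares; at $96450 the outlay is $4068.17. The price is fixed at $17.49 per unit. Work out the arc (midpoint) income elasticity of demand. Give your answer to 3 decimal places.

With a constant price, Q₁ = 3900.27/17.49 = 223.000 and Q₂ = 4068.17/17.49 = 232.600 (equivalently, work directly with expenditure since P cancels).
Midpoint %ΔQ = (4068.17 − 3900.27)/3984.22 = 0.04214; midpoint %ΔI = (96450 − 75750)/86100 = 0.24042.
η = 0.04214 / 0.24042 = 0.175.

0.175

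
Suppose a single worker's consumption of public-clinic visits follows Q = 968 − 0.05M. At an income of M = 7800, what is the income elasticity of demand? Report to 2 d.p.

At M = 7800: Q = 578.000.
dQ/dM = −0.05.
η = (dQ/dM)·(M/Q) = -0.05 × (7800/578.000) = -0.67.

-0.67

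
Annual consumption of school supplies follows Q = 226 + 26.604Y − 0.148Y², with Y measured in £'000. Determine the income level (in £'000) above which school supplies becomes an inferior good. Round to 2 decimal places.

89.88

dQ/dY = 26.604 − 0.296Y.
The good is inferior where dQ/dY < 0. Setting dQ/dY = 0 gives Y = 26.604 / 0.296 = 89.88.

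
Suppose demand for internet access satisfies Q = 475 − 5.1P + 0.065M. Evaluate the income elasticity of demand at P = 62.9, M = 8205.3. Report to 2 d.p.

0.78

At P = 62.9, M = 8205.3: Q = 687.555.
Holding P constant, ∂Q/∂M = 0.065.
η_M = (∂Q/∂M)·(M/Q) = 0.065 × (8205.3/687.555) = 0.78.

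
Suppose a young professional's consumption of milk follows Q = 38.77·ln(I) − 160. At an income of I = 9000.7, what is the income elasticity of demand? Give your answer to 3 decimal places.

0.201

At I = 9000.7: Q = 193.003.
dQ/dI = 38.77/I = 0.00430744 at this income.
η = (dQ/dI)·(I/Q) = 0.00430744 × (9000.7/193.003) = 0.201.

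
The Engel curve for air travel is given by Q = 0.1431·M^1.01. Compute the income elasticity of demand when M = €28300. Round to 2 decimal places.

1.01

For Q = A·M^β the income elasticity is constant and equal to β.
Here β = 1.01, so η = 1.01.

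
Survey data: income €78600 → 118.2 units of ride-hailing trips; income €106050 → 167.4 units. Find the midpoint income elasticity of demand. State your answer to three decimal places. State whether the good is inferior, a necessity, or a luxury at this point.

ΔQ = 167.4 − 118.2 = 49.2; midpoint Q̄ = (118.2 + 167.4)/2 = 142.8.
ΔI = 106050 − 78600 = 27450; midpoint Ī = (78600 + 106050)/2 = 92325.
η = (ΔQ/Q̄) ÷ (ΔI/Ī) = (49.2/142.8) ÷ (27450/92325) = 1.159.
η > 1 ⇒ luxury.

1.159 (luxury)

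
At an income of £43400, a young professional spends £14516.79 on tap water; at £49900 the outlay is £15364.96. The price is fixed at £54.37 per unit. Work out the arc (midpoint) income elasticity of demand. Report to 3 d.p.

With a constant price, Q₁ = 14516.79/54.37 = 267.000 and Q₂ = 15364.96/54.37 = 282.600 (equivalently, work directly with expenditure since P cancels).
Midpoint %ΔQ = (15364.96 − 14516.79)/14940.88 = 0.05677; midpoint %ΔI = (49900 − 43400)/46650 = 0.13934.
η = 0.05677 / 0.13934 = 0.407.

0.407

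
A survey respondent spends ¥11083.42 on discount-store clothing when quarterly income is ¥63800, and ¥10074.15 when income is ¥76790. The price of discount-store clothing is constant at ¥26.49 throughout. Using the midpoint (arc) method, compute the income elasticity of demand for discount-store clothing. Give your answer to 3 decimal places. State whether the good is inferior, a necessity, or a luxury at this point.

With a constant price, Q₁ = 11083.42/26.49 = 418.400 and Q₂ = 10074.15/26.49 = 380.300 (equivalently, work directly with expenditure since P cancels).
Midpoint %ΔQ = (10074.15 − 11083.42)/10578.79 = -0.09541; midpoint %ΔI = (76790 − 63800)/70295 = 0.18479.
η = -0.09541 / 0.18479 = -0.516.
η < 0 ⇒ inferior good.

-0.516 (inferior good)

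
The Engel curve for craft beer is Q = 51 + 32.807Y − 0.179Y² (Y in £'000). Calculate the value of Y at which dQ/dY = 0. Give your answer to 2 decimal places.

91.64

dQ/dY = 32.807 − 0.358Y.
The good is inferior where dQ/dY < 0. Setting dQ/dY = 0 gives Y = 32.807 / 0.358 = 91.64.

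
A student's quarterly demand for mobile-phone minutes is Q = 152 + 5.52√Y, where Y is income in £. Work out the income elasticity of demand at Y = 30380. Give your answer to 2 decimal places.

At Y = 30380: Q = 1114.128.
dQ/dY = 5.52/(2√Y) = 0.0158349 at this income.
η = (dQ/dY)·(Y/Q) = 0.0158349 × (30380/1114.128) = 0.43.

0.43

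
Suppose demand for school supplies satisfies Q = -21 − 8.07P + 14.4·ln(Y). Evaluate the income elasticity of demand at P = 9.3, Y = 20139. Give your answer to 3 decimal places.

0.309

At P = 9.3, Y = 20139: Q = 46.659.
Holding P constant, ∂Q/∂Y = 14.4/Y = 0.000715031.
η_Y = (∂Q/∂Y)·(Y/Q) = 0.000715031 × (20139/46.659) = 0.309.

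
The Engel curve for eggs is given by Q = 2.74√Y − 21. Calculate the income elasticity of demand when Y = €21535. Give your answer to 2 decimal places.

At Y = 21535: Q = 381.090.
dQ/dY = 2.74/(2√Y) = 0.00933573 at this income.
η = (dQ/dY)·(Y/Q) = 0.00933573 × (21535/381.090) = 0.53.

0.53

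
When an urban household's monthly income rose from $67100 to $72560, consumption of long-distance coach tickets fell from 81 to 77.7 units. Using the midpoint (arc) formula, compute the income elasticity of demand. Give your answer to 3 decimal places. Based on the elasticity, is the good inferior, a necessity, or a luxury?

ΔQ = 77.7 − 81 = -3.3; midpoint Q̄ = (81 + 77.7)/2 = 79.35.
ΔI = 72560 − 67100 = 5460; midpoint Ī = (67100 + 72560)/2 = 69830.
η = (ΔQ/Q̄) ÷ (ΔI/Ī) = (-3.3/79.35) ÷ (5460/69830) = -0.532.
η < 0 ⇒ inferior good.

-0.532 (inferior good)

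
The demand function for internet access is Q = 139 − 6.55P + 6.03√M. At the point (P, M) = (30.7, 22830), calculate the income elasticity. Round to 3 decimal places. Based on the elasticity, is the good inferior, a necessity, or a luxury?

At P = 30.7, M = 22830: Q = 849.024.
Holding P constant, ∂Q/∂M = 6.03/(2√M) = 0.0199542.
η_M = (∂Q/∂M)·(M/Q) = 0.0199542 × (22830/849.024) = 0.537.
Since 0 < η < 1, this is a necessity.

0.537 (necessity)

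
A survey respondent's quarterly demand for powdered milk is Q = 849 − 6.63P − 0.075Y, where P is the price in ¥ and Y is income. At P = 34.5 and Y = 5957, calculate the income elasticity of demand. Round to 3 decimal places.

-2.575

At P = 34.5, Y = 5957: Q = 173.490.
Holding P constant, ∂Q/∂Y = −0.075.
η_Y = (∂Q/∂Y)·(Y/Q) = -0.075 × (5957/173.490) = -2.575.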